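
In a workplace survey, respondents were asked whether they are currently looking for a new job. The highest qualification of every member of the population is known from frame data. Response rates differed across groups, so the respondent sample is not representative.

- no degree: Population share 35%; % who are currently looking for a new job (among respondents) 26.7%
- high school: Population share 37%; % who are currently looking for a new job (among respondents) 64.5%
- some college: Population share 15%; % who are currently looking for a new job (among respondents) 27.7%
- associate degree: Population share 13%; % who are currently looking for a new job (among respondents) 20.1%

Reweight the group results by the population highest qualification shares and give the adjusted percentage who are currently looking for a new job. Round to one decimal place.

40.0%

Weight each group's respondent value by its population share:
  no degree: 0.35 × 26.7 = 9.345
  high school: 0.37 × 64.5 = 23.865
  some college: 0.15 × 27.7 = 4.155
  associate degree: 0.13 × 20.1 = 2.613
Post-stratified estimate = 39.978 → 40.0%.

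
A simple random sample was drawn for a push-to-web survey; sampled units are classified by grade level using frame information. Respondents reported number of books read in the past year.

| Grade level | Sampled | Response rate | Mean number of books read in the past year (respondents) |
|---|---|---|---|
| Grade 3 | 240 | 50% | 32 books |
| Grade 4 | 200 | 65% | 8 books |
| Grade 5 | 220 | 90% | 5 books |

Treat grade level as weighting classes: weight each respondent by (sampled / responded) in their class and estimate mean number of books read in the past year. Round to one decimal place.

Each respondent's weight = sampled/responded in their class; summing within a class gives n_sampled, so:
  Grade 3: 240 × 32 = 7680
  Grade 4: 200 × 8 = 1600
  Grade 5: 220 × 5 = 1100
Adjusted estimate = 10,380 / 660 = 15.7273 → 15.7.

15.7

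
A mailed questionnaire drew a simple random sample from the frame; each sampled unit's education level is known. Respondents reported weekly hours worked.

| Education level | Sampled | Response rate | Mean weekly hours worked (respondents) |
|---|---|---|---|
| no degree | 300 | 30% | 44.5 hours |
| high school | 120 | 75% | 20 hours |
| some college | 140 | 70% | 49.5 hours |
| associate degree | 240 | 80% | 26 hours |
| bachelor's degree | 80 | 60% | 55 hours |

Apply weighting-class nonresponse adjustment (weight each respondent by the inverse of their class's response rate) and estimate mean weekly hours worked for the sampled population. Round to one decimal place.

Each respondent's weight = sampled/responded in their class; summing within a class gives n_sampled, so:
  no degree: 300 × 44.5 = 13,350
  high school: 120 × 20 = 2400
  some college: 140 × 49.5 = 6930
  associate degree: 240 × 26 = 6240
  bachelor's degree: 80 × 55 = 4400
Adjusted estimate = 33,320 / 880 = 37.8636 → 37.9.

37.9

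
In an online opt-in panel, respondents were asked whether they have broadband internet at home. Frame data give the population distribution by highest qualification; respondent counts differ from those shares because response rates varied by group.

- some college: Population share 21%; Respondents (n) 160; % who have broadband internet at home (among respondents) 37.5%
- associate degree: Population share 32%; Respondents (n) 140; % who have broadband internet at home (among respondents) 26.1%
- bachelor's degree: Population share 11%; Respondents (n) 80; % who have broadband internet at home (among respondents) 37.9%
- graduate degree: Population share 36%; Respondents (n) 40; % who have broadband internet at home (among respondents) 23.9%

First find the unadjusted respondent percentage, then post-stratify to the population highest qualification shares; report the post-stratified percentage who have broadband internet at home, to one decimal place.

Unadjusted (pooled respondent) estimate weights by respondent counts:
  (160/420)×37.5 + (140/420)×26.1 + (80/420)×37.9 + (40/420)×23.9 = 32.481%
Post-stratifying to population shares instead:
  0.21×37.5 + 0.32×26.1 + 0.11×37.9 + 0.36×23.9 = 29%

29.0%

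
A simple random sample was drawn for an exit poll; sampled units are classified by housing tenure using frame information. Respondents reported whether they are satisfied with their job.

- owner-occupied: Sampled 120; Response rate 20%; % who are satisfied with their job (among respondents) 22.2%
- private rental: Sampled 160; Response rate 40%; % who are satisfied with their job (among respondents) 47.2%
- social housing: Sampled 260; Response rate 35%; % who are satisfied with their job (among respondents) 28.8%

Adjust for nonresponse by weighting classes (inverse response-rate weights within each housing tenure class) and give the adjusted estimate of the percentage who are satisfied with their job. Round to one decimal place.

Inverse-response-rate weighting restores each class to its sampled count, so class totals weight by n_sampled:
  owner-occupied: 120 × 22.2 = 2664
  private rental: 160 × 47.2 = 7552
  social housing: 260 × 28.8 = 7488
Adjusted estimate = 17,704 / 540 = 32.7852 → 32.8%.

32.8%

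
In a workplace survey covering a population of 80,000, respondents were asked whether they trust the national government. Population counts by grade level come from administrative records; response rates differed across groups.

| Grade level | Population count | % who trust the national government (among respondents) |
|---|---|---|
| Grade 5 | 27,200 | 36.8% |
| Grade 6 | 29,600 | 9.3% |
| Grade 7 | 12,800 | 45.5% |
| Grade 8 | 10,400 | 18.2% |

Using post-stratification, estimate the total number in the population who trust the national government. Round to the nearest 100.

Estimated count per cell = population count × respondent percentage:
  Grade 5: 27,200 × 36.8% = 10009.6
  Grade 6: 29,600 × 9.3% = 2752.8
  Grade 7: 12,800 × 45.5% = 5824
  Grade 8: 10,400 × 18.2% = 1892.8
Estimated total = 20479.2 → 20,500.

20,500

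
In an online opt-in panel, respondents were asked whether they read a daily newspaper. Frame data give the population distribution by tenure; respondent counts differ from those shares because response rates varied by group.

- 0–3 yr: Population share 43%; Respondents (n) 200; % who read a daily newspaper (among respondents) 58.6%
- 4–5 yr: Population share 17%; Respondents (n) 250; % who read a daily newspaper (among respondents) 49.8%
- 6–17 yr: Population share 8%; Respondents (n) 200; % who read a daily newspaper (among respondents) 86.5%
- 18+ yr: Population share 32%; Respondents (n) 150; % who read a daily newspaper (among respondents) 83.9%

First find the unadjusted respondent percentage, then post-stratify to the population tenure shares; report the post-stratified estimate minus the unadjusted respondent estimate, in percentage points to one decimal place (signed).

Unadjusted (pooled respondent) estimate weights by respondent counts:
  (200/800)×58.6 + (250/800)×49.8 + (200/800)×86.5 + (150/800)×83.9 = 67.5687%
Reweighting by population tenure shares:
  0.43×58.6 + 0.17×49.8 + 0.08×86.5 + 0.32×83.9 = 67.432%
Difference = 67.432 − 67.5687 = -0.1367 pp.

-0.1 percentage points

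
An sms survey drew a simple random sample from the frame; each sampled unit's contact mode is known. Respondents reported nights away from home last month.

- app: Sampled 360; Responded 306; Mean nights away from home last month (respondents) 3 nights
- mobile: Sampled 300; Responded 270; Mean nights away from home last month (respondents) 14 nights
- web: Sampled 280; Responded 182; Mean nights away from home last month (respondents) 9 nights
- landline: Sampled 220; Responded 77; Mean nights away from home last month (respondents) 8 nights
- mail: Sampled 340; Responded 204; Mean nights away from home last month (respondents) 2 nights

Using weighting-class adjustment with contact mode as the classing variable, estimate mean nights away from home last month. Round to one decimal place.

6.8

Class response rates: app 306/360 = 85%, mobile 270/300 = 90%, web 182/280 = 65%, landline 77/220 = 35%, mail 204/340 = 60%.
Each respondent's weight = sampled/responded in their class; summing within a class gives n_sampled, so:
  app: 360 × 3 = 1080
  mobile: 300 × 14 = 4200
  web: 280 × 9 = 2520
  landline: 220 × 8 = 1760
  mail: 340 × 2 = 680
Adjusted estimate = 10,240 / 1,500 = 6.82667 → 6.8.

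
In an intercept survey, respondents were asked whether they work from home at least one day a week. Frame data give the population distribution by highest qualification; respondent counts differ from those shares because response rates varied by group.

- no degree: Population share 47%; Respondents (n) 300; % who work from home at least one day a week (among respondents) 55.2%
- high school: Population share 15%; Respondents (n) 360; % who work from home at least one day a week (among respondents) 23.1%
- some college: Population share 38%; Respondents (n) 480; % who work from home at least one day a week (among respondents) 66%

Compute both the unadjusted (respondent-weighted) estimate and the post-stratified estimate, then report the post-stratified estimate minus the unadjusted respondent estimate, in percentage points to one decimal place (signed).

Naive respondent-only estimate (weights = respondent counts):
  (300/1140)×55.2 + (360/1140)×23.1 + (480/1140)×66 = 49.6105%
Post-stratified estimate weights by population shares:
  0.47×55.2 + 0.15×23.1 + 0.38×66 = 54.489%
Difference = 54.489 − 49.6105 = 4.8785 pp.

+4.9 percentage points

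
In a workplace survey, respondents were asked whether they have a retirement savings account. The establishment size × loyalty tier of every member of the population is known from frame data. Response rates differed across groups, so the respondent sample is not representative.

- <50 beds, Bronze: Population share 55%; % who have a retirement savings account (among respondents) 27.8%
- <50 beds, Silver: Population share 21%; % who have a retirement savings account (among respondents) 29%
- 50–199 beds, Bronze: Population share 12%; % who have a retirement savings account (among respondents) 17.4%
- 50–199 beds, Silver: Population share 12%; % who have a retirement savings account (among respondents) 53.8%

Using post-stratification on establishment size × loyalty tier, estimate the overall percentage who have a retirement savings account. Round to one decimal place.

29.9%

Each cell contributes population-share × respondent value:
  <50 beds, Bronze: 0.55 × 27.8 = 15.29
  <50 beds, Silver: 0.21 × 29 = 6.09
  50–199 beds, Bronze: 0.12 × 17.4 = 2.088
  50–199 beds, Silver: 0.12 × 53.8 = 6.456
Post-stratified estimate = 29.924 → 29.9%.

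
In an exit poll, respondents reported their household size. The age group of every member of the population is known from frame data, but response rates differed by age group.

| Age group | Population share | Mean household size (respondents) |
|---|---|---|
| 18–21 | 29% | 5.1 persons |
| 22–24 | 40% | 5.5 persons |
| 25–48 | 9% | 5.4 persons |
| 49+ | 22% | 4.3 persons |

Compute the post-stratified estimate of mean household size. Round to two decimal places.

5.11

Post-stratification weights by population share, not respondent share:
  18–21: 0.29 × 5.1 = 1.479
  22–24: 0.4 × 5.5 = 2.2
  25–48: 0.09 × 5.4 = 0.486
  49+: 0.22 × 4.3 = 0.946
Post-stratified estimate = 5.111 → 5.11.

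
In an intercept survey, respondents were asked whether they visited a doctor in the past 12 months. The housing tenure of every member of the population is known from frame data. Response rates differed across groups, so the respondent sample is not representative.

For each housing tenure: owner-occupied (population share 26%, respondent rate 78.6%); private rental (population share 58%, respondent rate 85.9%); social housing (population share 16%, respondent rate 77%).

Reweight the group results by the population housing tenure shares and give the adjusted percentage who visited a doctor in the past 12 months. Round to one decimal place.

Each cell contributes population-share × respondent value:
  owner-occupied: 0.26 × 78.6 = 20.436
  private rental: 0.58 × 85.9 = 49.822
  social housing: 0.16 × 77 = 12.32
Post-stratified estimate = 82.578 → 82.6%.

82.6%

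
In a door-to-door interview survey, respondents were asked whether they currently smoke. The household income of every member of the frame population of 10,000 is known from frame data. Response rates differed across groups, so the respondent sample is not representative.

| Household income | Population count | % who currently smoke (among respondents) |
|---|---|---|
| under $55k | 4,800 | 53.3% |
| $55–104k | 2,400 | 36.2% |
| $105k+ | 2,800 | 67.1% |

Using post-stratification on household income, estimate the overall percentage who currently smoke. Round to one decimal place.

Weight each group's respondent value by its population share:
  under $55k: (4,800/10,000) × 53.3 = 25.584
  $55–104k: (2,400/10,000) × 36.2 = 8.688
  $105k+: (2,800/10,000) × 67.1 = 18.788
Post-stratified estimate = 53.06 → 53.1%.

53.1%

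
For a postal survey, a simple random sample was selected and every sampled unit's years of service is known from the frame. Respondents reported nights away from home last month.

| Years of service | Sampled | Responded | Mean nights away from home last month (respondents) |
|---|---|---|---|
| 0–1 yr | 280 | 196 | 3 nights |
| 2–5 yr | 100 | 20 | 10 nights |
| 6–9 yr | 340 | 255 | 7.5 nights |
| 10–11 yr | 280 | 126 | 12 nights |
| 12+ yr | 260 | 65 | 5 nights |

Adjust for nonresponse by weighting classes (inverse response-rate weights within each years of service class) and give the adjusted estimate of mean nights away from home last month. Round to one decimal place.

Response rates by class: 0–1 yr 196/280 = 70%, 2–5 yr 20/100 = 20%, 6–9 yr 255/340 = 75%, 10–11 yr 126/280 = 45%, 12+ yr 65/260 = 25%.
With weight = n_sampled/n_responded per class, the weighted class total is n_sampled:
  0–1 yr: 280 × 3 = 840
  2–5 yr: 100 × 10 = 1000
  6–9 yr: 340 × 7.5 = 2550
  10–11 yr: 280 × 12 = 3360
  12+ yr: 260 × 5 = 1300
Adjusted estimate = 9050 / 1,260 = 7.18254 → 7.2.

7.2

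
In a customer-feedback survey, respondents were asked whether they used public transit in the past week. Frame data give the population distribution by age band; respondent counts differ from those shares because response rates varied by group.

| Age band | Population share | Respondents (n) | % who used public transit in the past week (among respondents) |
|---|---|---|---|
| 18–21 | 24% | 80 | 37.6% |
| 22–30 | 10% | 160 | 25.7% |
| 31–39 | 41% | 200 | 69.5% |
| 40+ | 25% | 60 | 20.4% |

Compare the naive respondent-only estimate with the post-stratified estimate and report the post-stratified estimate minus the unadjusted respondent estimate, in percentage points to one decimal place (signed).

Naive respondent-only estimate (weights = respondent counts):
  (80/500)×37.6 + (160/500)×25.7 + (200/500)×69.5 + (60/500)×20.4 = 44.488%
Reweighting by population age band shares:
  0.24×37.6 + 0.1×25.7 + 0.41×69.5 + 0.25×20.4 = 45.189%
Difference = 45.189 − 44.488 = 0.701 pp.

+0.7 percentage points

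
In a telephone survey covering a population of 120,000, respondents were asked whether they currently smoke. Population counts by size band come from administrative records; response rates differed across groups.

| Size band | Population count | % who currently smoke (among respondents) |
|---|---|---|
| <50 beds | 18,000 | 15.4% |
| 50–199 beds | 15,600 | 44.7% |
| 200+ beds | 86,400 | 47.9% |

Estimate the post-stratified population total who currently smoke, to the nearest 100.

51,100

Each cell contributes its population count × the respondent rate:
  <50 beds: 18,000 × 15.4% = 2772
  50–199 beds: 15,600 × 44.7% = 6973.2
  200+ beds: 86,400 × 47.9% = 41385.6
Estimated total = 51130.8 → 51,100.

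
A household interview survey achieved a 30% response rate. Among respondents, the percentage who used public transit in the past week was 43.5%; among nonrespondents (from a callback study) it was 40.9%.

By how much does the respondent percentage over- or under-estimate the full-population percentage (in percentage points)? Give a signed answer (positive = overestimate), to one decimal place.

+1.8 percentage points

Nonresponse fraction = 1 − 0.3 = 0.7.
Bias = (nonresponse fraction) × (respondent percentage − nonrespondent percentage)
     = 0.7 × (43.5 − 40.9) = 0.7 × 2.6 = 1.82.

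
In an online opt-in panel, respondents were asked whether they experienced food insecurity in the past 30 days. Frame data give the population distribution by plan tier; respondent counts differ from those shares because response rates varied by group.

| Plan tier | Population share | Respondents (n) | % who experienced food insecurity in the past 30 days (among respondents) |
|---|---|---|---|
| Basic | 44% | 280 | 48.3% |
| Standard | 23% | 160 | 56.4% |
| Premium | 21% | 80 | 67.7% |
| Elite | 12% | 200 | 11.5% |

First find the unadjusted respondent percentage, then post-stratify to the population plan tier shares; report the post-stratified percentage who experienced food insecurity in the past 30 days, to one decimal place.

Without adjustment, the pooled respondent share is:
  (280/720)×48.3 + (160/720)×56.4 + (80/720)×67.7 + (200/720)×11.5 = 42.0333%
Post-stratified estimate weights by population shares:
  0.44×48.3 + 0.23×56.4 + 0.21×67.7 + 0.12×11.5 = 49.821%

49.8%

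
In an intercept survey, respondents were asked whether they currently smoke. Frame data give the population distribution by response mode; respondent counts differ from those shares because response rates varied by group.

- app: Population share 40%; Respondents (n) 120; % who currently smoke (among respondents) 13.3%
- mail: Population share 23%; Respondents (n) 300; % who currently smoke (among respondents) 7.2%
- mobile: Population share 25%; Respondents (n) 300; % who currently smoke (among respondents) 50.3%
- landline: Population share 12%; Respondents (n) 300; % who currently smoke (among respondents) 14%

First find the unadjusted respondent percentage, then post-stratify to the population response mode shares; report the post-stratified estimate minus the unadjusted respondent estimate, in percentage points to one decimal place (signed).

Without adjustment, the pooled respondent share is:
  (120/1020)×13.3 + (300/1020)×7.2 + (300/1020)×50.3 + (300/1020)×14 = 22.5941%
Post-stratifying to population shares instead:
  0.4×13.3 + 0.23×7.2 + 0.25×50.3 + 0.12×14 = 21.231%
Difference = 21.231 − 22.5941 = -1.3631 pp.

-1.4 percentage points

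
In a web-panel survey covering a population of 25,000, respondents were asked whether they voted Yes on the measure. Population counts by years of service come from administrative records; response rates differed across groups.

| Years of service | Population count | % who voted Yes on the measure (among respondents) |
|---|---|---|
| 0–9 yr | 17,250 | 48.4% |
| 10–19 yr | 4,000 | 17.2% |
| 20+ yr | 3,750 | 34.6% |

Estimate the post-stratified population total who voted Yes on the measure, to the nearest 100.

10,300

Apply each group's respondent rate to its population count:
  0–9 yr: 17,250 × 48.4% = 8349
  10–19 yr: 4,000 × 17.2% = 688
  20+ yr: 3,750 × 34.6% = 1297.5
Estimated total = 10334.5 → 10,300.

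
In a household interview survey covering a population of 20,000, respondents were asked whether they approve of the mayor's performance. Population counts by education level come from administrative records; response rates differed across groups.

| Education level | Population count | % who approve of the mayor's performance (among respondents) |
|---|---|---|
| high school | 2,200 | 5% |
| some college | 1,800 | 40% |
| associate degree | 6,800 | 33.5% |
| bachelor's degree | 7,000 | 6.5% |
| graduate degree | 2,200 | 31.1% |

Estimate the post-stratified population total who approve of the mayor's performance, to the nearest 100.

4,200

Apply each group's respondent rate to its population count:
  high school: 2,200 × 5% = 110
  some college: 1,800 × 40% = 720
  associate degree: 6,800 × 33.5% = 2278
  bachelor's degree: 7,000 × 6.5% = 455
  graduate degree: 2,200 × 31.1% = 684.2
Estimated total = 4247.2 → 4,200.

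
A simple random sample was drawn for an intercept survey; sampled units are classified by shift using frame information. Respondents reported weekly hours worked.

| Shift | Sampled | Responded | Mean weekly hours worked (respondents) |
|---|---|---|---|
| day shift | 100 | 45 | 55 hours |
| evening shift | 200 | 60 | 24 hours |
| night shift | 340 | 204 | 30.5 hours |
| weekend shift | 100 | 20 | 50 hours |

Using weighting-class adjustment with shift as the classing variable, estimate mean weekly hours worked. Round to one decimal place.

Class response rates: day shift 45/100 = 45%, evening shift 60/200 = 30%, night shift 204/340 = 60%, weekend shift 20/100 = 20%.
Inverse-response-rate weighting restores each class to its sampled count, so class totals weight by n_sampled:
  day shift: 100 × 55 = 5500
  evening shift: 200 × 24 = 4800
  night shift: 340 × 30.5 = 10,370
  weekend shift: 100 × 50 = 5000
Adjusted estimate = 25,670 / 740 = 34.6892 → 34.7.

34.7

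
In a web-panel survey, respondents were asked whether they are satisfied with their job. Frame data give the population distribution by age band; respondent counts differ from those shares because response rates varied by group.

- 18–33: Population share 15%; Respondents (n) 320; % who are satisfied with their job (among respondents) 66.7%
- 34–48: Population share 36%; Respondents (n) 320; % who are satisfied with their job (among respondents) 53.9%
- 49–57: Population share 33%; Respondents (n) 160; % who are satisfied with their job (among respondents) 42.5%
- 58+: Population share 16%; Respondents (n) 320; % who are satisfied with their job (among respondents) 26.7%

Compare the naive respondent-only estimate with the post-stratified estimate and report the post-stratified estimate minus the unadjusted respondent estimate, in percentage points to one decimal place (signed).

-0.5 percentage points

Without adjustment, the pooled respondent share is:
  (320/1120)×66.7 + (320/1120)×53.9 + (160/1120)×42.5 + (320/1120)×26.7 = 48.1571%
Reweighting by population age band shares:
  0.15×66.7 + 0.36×53.9 + 0.33×42.5 + 0.16×26.7 = 47.706%
Difference = 47.706 − 48.1571 = -0.4511 pp.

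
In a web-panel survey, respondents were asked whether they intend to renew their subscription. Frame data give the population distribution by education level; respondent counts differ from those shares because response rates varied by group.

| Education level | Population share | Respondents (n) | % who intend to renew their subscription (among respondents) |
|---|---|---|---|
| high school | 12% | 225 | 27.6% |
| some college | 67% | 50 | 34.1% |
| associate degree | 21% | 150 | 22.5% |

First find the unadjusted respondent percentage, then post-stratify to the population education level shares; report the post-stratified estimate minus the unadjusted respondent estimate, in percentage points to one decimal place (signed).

Without adjustment, the pooled respondent share is:
  (225/425)×27.6 + (50/425)×34.1 + (150/425)×22.5 = 26.5647%
Post-stratified estimate weights by population shares:
  0.12×27.6 + 0.67×34.1 + 0.21×22.5 = 30.884%
Difference = 30.884 − 26.5647 = 4.3193 pp.

+4.3 percentage points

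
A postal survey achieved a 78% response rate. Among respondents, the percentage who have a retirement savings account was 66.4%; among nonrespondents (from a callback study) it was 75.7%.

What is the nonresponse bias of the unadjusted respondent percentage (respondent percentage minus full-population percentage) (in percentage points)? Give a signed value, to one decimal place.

Nonresponse fraction = 1 − 0.78 = 0.22.
Bias = (nonresponse fraction) × (respondent percentage − nonrespondent percentage)
     = 0.22 × (66.4 − 75.7) = 0.22 × -9.3 = -2.046.

-2.0 percentage points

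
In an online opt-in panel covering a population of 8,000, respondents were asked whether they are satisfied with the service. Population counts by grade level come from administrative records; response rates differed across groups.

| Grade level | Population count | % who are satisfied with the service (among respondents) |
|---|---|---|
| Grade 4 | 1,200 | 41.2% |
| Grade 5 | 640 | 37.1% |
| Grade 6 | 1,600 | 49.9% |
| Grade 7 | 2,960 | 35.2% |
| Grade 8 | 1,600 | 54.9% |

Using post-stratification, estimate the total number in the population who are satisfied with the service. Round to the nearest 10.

3,450

Each cell contributes its population count × the respondent rate:
  Grade 4: 1,200 × 41.2% = 494.4
  Grade 5: 640 × 37.1% = 237.44
  Grade 6: 1,600 × 49.9% = 798.4
  Grade 7: 2,960 × 35.2% = 1041.92
  Grade 8: 1,600 × 54.9% = 878.4
Estimated total = 3450.56 → 3,450.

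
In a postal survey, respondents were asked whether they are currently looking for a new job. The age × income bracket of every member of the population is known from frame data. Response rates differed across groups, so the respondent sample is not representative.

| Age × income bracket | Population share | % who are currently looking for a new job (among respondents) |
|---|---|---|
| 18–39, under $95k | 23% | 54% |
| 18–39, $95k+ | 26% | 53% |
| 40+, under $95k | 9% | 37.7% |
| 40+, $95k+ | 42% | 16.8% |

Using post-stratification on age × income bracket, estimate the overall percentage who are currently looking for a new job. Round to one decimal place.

36.6%

Post-stratification weights by population share, not respondent share:
  18–39, under $95k: 0.23 × 54 = 12.42
  18–39, $95k+: 0.26 × 53 = 13.78
  40+, under $95k: 0.09 × 37.7 = 3.393
  40+, $95k+: 0.42 × 16.8 = 7.056
Post-stratified estimate = 36.649 → 36.6%.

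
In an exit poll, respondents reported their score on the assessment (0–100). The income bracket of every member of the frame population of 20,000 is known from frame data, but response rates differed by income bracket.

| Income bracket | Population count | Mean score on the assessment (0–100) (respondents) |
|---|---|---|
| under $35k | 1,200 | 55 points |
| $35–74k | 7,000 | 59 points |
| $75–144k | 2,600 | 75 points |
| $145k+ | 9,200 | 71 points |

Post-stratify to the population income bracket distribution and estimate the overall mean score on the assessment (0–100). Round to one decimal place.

Reweight to the known income bracket distribution:
  under $35k: (1,200/20,000) × 55 = 3.3
  $35–74k: (7,000/20,000) × 59 = 20.65
  $75–144k: (2,600/20,000) × 75 = 9.75
  $145k+: (9,200/20,000) × 71 = 32.66
Post-stratified estimate = 66.36 → 66.4.

66.4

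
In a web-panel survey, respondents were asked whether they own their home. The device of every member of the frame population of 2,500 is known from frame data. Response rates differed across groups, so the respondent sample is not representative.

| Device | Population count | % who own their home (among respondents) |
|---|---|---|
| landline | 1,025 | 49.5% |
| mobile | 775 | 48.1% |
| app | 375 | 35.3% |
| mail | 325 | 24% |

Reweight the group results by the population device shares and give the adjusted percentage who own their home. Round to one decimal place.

Each cell contributes population-share × respondent value:
  landline: (1,025/2,500) × 49.5 = 20.295
  mobile: (775/2,500) × 48.1 = 14.911
  app: (375/2,500) × 35.3 = 5.295
  mail: (325/2,500) × 24 = 3.12
Post-stratified estimate = 43.621 → 43.6%.

43.6%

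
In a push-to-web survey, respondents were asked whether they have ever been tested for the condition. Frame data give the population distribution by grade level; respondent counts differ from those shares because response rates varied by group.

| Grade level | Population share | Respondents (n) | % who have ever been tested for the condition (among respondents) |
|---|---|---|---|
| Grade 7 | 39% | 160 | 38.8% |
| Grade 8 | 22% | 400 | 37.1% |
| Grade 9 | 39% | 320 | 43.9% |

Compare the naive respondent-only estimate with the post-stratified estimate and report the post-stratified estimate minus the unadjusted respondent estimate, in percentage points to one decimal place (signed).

Unadjusted (pooled respondent) estimate weights by respondent counts:
  (160/880)×38.8 + (400/880)×37.1 + (320/880)×43.9 = 39.8818%
Reweighting by population grade level shares:
  0.39×38.8 + 0.22×37.1 + 0.39×43.9 = 40.415%
Difference = 40.415 − 39.8818 = 0.5332 pp.

+0.5 percentage points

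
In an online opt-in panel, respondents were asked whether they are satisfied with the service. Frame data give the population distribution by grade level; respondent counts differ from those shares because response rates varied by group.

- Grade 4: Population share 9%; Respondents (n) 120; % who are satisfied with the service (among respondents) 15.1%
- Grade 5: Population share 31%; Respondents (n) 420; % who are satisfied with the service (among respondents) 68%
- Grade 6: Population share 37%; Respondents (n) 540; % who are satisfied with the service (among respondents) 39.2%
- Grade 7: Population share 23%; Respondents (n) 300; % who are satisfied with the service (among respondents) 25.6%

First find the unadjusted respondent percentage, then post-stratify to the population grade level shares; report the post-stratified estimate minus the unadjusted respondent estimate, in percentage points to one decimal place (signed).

-0.1 percentage points

Naive respondent-only estimate (weights = respondent counts):
  (120/1380)×15.1 + (420/1380)×68 + (540/1380)×39.2 + (300/1380)×25.6 = 42.913%
Post-stratifying to population shares instead:
  0.09×15.1 + 0.31×68 + 0.37×39.2 + 0.23×25.6 = 42.831%
Difference = 42.831 − 42.913 = -0.082 pp.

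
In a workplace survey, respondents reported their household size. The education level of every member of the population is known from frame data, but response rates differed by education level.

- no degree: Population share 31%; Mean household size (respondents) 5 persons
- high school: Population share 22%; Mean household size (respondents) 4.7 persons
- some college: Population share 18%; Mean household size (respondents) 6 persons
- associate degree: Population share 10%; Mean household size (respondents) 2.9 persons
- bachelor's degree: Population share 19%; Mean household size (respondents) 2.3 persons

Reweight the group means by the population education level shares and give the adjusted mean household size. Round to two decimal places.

Each cell contributes population-share × respondent value:
  no degree: 0.31 × 5 = 1.55
  high school: 0.22 × 4.7 = 1.034
  some college: 0.18 × 6 = 1.08
  associate degree: 0.1 × 2.9 = 0.29
  bachelor's degree: 0.19 × 2.3 = 0.437
Post-stratified estimate = 4.391 → 4.39.

4.39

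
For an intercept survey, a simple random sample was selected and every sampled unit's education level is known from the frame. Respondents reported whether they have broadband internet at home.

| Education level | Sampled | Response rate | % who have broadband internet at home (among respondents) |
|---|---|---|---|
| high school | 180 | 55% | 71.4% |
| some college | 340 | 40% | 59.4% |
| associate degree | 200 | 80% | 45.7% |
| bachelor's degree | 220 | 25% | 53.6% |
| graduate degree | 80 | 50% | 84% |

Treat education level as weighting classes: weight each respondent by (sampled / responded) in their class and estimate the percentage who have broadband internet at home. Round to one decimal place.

Weighting each respondent by the inverse class response rate inflates each class back to its sampled size, so the class weight is n_sampled:
  high school: 180 × 71.4 = 12852
  some college: 340 × 59.4 = 20,196
  associate degree: 200 × 45.7 = 9140
  bachelor's degree: 220 × 53.6 = 11,792
  graduate degree: 80 × 84 = 6720
Adjusted estimate = 60,700 / 1,020 = 59.5098 → 59.5%.

59.5%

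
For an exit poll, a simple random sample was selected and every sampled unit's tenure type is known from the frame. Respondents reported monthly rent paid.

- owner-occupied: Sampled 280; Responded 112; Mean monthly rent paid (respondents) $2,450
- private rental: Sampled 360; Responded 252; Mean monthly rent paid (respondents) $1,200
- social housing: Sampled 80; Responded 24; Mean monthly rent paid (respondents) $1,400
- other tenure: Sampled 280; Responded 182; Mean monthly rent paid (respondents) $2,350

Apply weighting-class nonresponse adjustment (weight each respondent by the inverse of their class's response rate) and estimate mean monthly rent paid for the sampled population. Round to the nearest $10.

$1,890

Class response rates: owner-occupied 112/280 = 40%, private rental 252/360 = 70%, social housing 24/80 = 30%, other tenure 182/280 = 65%.
Weighting each respondent by the inverse class response rate inflates each class back to its sampled size, so the class weight is n_sampled:
  owner-occupied: 280 × 2450 = 686,000
  private rental: 360 × 1200 = 432,000
  social housing: 80 × 1400 = 112,000
  other tenure: 280 × 2350 = 658,000
Adjusted estimate = 1,888,000 / 1,000 = 1888 → $1,890.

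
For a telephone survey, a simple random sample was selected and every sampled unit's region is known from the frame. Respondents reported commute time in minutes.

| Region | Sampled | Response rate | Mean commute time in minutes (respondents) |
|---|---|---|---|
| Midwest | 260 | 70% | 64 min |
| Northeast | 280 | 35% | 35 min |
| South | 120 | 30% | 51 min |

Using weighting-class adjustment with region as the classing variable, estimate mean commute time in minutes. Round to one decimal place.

With weight = n_sampled/n_responded per class, the weighted class total is n_sampled:
  Midwest: 260 × 64 = 16,640
  Northeast: 280 × 35 = 9800
  South: 120 × 51 = 6120
Adjusted estimate = 32,560 / 660 = 49.3333 → 49.3.

49.3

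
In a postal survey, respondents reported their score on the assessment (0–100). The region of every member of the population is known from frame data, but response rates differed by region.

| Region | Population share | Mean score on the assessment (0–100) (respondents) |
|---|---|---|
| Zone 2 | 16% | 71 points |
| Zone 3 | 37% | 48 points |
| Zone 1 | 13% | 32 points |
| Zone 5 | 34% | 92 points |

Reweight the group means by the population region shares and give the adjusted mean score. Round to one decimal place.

Each cell contributes population-share × respondent value:
  Zone 2: 0.16 × 71 = 11.36
  Zone 3: 0.37 × 48 = 17.76
  Zone 1: 0.13 × 32 = 4.16
  Zone 5: 0.34 × 92 = 31.28
Post-stratified estimate = 64.56 → 64.6.

64.6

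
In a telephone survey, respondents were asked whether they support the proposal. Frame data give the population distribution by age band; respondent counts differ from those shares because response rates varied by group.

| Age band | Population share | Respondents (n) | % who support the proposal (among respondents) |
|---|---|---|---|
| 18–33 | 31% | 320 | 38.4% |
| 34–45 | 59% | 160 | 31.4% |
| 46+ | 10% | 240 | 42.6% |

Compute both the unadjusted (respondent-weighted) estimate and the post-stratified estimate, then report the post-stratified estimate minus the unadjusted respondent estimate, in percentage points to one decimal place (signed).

Naive respondent-only estimate (weights = respondent counts):
  (320/720)×38.4 + (160/720)×31.4 + (240/720)×42.6 = 38.2444%
Post-stratifying to population shares instead:
  0.31×38.4 + 0.59×31.4 + 0.1×42.6 = 34.69%
Difference = 34.69 − 38.2444 = -3.5544 pp.

-3.6 percentage points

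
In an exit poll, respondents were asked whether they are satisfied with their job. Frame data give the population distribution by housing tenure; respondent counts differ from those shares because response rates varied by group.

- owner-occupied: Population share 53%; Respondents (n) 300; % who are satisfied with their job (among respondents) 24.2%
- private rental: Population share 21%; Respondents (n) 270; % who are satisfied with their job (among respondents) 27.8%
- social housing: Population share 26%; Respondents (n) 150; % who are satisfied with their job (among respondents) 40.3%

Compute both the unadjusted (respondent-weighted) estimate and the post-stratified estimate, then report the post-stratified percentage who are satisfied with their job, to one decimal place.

29.1%

Without adjustment, the pooled respondent share is:
  (300/720)×24.2 + (270/720)×27.8 + (150/720)×40.3 = 28.9042%
Reweighting by population housing tenure shares:
  0.53×24.2 + 0.21×27.8 + 0.26×40.3 = 29.142%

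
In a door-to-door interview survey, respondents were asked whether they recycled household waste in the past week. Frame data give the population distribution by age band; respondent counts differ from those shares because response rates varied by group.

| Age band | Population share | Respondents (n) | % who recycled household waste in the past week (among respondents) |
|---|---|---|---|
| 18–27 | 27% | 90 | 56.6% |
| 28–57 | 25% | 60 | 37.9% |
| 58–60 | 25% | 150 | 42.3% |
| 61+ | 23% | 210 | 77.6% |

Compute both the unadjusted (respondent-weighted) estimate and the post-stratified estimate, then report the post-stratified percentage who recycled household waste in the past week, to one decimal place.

53.2%

Without adjustment, the pooled respondent share is:
  (90/510)×56.6 + (60/510)×37.9 + (150/510)×42.3 + (210/510)×77.6 = 58.8412%
Post-stratifying to population shares instead:
  0.27×56.6 + 0.25×37.9 + 0.25×42.3 + 0.23×77.6 = 53.18%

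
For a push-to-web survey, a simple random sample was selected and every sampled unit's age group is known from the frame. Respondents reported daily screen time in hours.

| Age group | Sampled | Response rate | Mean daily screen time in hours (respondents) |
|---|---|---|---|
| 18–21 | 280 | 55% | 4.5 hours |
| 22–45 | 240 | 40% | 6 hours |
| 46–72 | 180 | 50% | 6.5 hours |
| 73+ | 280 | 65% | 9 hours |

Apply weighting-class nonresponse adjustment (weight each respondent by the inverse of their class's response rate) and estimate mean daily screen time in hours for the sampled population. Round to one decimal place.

Weighting each respondent by the inverse class response rate inflates each class back to its sampled size, so the class weight is n_sampled:
  18–21: 280 × 4.5 = 1260
  22–45: 240 × 6 = 1440
  46–72: 180 × 6.5 = 1170
  73+: 280 × 9 = 2520
Adjusted estimate = 6390 / 980 = 6.52041 → 6.5.

6.5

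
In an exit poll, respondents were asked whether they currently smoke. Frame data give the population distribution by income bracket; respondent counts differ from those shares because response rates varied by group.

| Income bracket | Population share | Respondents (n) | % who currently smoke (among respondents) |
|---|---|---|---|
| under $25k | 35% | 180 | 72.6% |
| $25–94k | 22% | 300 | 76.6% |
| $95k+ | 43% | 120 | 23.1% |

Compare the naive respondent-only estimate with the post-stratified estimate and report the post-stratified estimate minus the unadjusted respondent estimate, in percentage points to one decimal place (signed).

Unadjusted (pooled respondent) estimate weights by respondent counts:
  (180/600)×72.6 + (300/600)×76.6 + (120/600)×23.1 = 64.7%
Post-stratifying to population shares instead:
  0.35×72.6 + 0.22×76.6 + 0.43×23.1 = 52.195%
Difference = 52.195 − 64.7 = -12.505 pp.

-12.5 percentage points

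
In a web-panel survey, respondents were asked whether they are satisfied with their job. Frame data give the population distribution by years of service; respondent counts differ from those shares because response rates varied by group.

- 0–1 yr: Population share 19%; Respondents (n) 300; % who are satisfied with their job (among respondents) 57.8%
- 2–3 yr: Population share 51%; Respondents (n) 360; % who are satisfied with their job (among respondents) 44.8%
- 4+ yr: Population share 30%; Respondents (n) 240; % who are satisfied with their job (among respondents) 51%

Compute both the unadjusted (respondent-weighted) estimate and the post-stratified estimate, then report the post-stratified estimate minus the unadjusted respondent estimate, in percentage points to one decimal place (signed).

Without adjustment, the pooled respondent share is:
  (300/900)×57.8 + (360/900)×44.8 + (240/900)×51 = 50.7867%
Post-stratifying to population shares instead:
  0.19×57.8 + 0.51×44.8 + 0.3×51 = 49.13%
Difference = 49.13 − 50.7867 = -1.6567 pp.

-1.7 percentage points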